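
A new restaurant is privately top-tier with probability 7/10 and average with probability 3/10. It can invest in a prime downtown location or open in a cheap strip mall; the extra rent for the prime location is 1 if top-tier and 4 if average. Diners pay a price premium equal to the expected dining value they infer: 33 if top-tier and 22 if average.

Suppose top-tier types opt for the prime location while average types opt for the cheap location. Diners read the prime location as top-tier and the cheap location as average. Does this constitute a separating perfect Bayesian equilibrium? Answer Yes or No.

No

Under these beliefs, the prime location earns price premium 33 and the cheap location earns price premium 22.
top-tier: the prime location nets 33 − 1 = 32; the cheap location nets 22. top-tier prefers the prime location.
average: the prime location nets 33 − 4 = 29; the cheap location nets 22. average would deviate to the prime location.
average has a profitable deviation, so the profile is not an equilibrium.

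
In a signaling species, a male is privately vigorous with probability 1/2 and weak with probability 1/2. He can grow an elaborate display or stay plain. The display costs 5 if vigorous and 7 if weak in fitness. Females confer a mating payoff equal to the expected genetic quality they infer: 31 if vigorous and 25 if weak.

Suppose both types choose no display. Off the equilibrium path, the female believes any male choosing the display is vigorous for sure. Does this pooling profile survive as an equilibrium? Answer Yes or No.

Yes

On path, the female holds the prior and pays 1/2·31 + 1/2·25 = 28. Off path (the display), believing vigorous, it pays 31.
vigorous: no display nets 28; the display nets 31 − 5 = 26. vigorous stays.
weak: no display nets 28; the display nets 31 − 7 = 24. weak stays.
No type deviates, so pooling is sustained.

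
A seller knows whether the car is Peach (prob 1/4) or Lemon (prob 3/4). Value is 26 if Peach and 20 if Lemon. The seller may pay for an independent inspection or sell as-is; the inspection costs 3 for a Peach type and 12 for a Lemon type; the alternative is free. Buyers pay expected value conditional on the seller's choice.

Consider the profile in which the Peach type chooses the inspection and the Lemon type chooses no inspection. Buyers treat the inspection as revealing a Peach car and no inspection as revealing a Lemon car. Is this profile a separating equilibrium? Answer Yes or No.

Under these beliefs, the inspection earns price 26 and no inspection earns price 20.
Peach: the inspection nets 26 − 3 = 23; no inspection nets 20. Peach prefers the inspection.
Lemon: the inspection nets 26 − 12 = 14; no inspection nets 20. Lemon prefers no inspection.
Neither type deviates, so the separating profile is an equilibrium.

Yes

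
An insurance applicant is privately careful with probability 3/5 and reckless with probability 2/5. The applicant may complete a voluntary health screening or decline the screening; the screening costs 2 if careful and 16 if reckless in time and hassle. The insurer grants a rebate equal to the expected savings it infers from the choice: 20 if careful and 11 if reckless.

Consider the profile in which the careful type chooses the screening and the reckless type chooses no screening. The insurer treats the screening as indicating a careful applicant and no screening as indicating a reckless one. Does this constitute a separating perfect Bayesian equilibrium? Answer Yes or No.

Yes

Under these beliefs, the screening earns rebate 20 and no screening earns rebate 11.
careful: the screening nets 20 − 2 = 18; no screening nets 11. careful prefers the screening.
reckless: the screening nets 20 − 16 = 4; no screening nets 11. reckless prefers no screening.
Neither type deviates, so the separating profile is an equilibrium.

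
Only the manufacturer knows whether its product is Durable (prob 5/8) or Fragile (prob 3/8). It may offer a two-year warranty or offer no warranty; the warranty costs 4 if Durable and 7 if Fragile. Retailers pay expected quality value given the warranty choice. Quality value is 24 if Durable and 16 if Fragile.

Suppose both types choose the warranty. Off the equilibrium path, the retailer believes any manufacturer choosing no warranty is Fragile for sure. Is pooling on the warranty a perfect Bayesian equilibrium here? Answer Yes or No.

No

On path, the retailer holds the prior and pays 5/8·24 + 3/8·16 = 21. Off path (no warranty), believing Fragile, it pays 16.
Durable: the warranty nets 21 − 4 = 17; no warranty nets 16. Durable stays.
Fragile: the warranty nets 21 − 7 = 14; no warranty nets 16. Fragile would deviate.
A type deviates, so pooling fails.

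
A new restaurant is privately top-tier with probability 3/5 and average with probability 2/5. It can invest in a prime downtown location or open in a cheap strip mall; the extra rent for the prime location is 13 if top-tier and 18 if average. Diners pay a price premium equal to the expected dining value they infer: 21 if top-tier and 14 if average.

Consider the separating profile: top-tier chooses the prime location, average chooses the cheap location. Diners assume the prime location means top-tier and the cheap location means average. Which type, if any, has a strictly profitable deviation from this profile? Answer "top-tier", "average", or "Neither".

top-tier

The prime location pays 21; the cheap location pays 14.
top-tier: assigned the prime location, nets 21 − 13 = 8; deviating to the cheap location nets 14.
average: assigned the cheap location, nets 14; deviating to the prime location nets 21 − 18 = 3.
The top-tier type gains 6 by deviating.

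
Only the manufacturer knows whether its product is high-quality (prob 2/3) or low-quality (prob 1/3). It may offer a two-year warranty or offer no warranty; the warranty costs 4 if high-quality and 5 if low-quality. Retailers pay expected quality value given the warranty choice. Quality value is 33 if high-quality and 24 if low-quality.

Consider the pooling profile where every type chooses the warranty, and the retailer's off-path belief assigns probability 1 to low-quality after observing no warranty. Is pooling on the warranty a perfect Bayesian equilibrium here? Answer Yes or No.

Yes

On path, the retailer holds the prior and pays 2/3·33 + 1/3·24 = 30. Off path (no warranty), believing low-quality, it pays 24.
high-quality: the warranty nets 30 − 4 = 26; no warranty nets 24. high-quality stays.
low-quality: the warranty nets 30 − 5 = 25; no warranty nets 24. low-quality stays.
No type deviates, so pooling is sustained.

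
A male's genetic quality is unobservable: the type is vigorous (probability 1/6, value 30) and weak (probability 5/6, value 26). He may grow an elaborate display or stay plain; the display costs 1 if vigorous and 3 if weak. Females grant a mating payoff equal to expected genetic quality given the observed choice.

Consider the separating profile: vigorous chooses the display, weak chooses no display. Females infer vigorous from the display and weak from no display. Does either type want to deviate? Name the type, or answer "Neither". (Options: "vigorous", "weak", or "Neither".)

The display pays 30; no display pays 26.
vigorous: assigned the display, nets 30 − 1 = 29; deviating to no display nets 26.
weak: assigned no display, nets 26; deviating to the display nets 30 − 3 = 27.
The weak type gains 1 by deviating.

weak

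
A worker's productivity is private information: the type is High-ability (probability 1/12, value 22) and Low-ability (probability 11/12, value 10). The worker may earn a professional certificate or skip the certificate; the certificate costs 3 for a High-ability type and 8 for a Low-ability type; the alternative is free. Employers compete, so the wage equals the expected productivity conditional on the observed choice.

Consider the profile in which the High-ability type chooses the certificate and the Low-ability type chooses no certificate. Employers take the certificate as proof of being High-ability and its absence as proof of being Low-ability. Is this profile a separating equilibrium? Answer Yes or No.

Under these beliefs, the certificate earns wage 22 and no certificate earns wage 10.
High-ability: the certificate nets 22 − 3 = 19; no certificate nets 10. High-ability prefers the certificate.
Low-ability: the certificate nets 22 − 8 = 14; no certificate nets 10. Low-ability would deviate to the certificate.
Low-ability has a profitable deviation, so the profile is not an equilibrium.

No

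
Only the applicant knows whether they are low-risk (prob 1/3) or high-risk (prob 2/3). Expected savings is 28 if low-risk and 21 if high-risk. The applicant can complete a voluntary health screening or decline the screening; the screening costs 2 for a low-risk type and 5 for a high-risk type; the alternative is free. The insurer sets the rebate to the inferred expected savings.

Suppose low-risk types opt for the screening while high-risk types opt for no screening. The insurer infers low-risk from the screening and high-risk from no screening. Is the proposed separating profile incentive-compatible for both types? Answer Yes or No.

No

Under these beliefs, the screening earns rebate 28 and no screening earns rebate 21.
low-risk: the screening nets 28 − 2 = 26; no screening nets 21. low-risk prefers the screening.
high-risk: the screening nets 28 − 5 = 23; no screening nets 21. high-risk would deviate to the screening.
high-risk has a profitable deviation, so the profile is not an equilibrium.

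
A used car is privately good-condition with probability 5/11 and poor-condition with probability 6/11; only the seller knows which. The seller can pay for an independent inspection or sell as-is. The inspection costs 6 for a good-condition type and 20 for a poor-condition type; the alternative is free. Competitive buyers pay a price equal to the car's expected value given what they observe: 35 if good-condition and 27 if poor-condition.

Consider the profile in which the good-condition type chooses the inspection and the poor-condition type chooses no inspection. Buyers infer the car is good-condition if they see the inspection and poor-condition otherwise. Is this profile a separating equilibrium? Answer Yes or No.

Yes

Under these beliefs, the inspection earns price 35 and no inspection earns price 27.
good-condition: the inspection nets 35 − 6 = 29; no inspection nets 27. good-condition prefers the inspection.
poor-condition: the inspection nets 35 − 20 = 15; no inspection nets 27. poor-condition prefers no inspection.
Neither type deviates, so the separating profile is an equilibrium.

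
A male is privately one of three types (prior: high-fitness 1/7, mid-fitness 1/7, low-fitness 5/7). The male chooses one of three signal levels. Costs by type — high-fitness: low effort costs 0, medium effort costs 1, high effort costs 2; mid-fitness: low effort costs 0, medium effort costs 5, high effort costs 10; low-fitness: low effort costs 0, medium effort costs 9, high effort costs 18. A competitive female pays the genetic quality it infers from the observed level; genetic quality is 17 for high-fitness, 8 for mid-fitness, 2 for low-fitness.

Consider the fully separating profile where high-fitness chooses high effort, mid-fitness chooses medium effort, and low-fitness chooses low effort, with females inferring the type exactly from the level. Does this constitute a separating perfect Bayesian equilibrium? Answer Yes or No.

Separating mating payoffs: high effort → 17, medium effort → 8, low effort → 2.
high-fitness (assigned high effort): low effort: 2 − 0 = 2; medium effort: 8 − 1 = 7; high effort: 17 − 2 = 15. high-fitness stays.
mid-fitness (assigned medium effort): low effort: 2 − 0 = 2; medium effort: 8 − 5 = 3; high effort: 17 − 10 = 7. mid-fitness prefers high effort.
low-fitness (assigned low effort): low effort: 2 − 0 = 2; medium effort: 8 − 9 = -1; high effort: 17 − 18 = -1. low-fitness stays.
At least one type deviates; the separating profile fails.

No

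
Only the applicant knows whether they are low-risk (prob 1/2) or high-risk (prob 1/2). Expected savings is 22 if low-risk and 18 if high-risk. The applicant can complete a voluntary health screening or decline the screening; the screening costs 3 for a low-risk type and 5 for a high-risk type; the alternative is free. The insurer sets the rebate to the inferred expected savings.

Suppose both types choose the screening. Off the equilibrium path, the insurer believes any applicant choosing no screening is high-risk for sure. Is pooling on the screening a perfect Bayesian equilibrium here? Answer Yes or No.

On path, the insurer holds the prior and pays 1/2·22 + 1/2·18 = 20. Off path (no screening), believing high-risk, it pays 18.
low-risk: the screening nets 20 − 3 = 17; no screening nets 18. low-risk would deviate.
high-risk: the screening nets 20 − 5 = 15; no screening nets 18. high-risk would deviate.
A type deviates, so pooling fails.

No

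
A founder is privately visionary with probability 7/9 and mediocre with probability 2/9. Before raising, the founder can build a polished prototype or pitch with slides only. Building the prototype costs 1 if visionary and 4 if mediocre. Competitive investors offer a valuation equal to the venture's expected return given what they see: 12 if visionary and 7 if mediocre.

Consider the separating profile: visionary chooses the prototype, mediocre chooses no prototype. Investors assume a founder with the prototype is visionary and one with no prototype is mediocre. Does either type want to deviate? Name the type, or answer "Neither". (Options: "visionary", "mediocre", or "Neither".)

The prototype pays 12; no prototype pays 7.
visionary: assigned the prototype, nets 12 − 1 = 11; deviating to no prototype nets 7.
mediocre: assigned no prototype, nets 7; deviating to the prototype nets 12 − 4 = 8.
The mediocre type gains 1 by deviating.

mediocre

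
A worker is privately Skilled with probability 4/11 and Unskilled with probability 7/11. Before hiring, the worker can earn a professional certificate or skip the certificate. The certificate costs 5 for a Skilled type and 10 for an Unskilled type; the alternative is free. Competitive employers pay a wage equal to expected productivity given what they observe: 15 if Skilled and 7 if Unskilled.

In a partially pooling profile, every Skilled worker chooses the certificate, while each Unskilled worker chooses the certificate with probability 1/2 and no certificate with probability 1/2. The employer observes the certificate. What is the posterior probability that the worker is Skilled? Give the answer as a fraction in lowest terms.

8/15

P(the certificate) = (4/11)·1 + (7/11)·(1/2) = 15/22.
By Bayes' rule, P(Skilled | the certificate) = (4/11) / (15/22) = 8/15.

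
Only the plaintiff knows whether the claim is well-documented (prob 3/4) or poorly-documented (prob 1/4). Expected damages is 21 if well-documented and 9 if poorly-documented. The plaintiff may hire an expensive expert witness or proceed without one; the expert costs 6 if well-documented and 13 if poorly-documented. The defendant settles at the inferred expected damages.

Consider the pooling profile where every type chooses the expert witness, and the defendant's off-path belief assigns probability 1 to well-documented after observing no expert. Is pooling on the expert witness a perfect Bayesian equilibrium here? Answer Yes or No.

No

On path, the defendant holds the prior and pays 3/4·21 + 1/4·9 = 18. Off path (no expert), believing well-documented, it pays 21.
well-documented: the expert witness nets 18 − 6 = 12; no expert nets 21. well-documented would deviate.
poorly-documented: the expert witness nets 18 − 13 = 5; no expert nets 21. poorly-documented would deviate.
A type deviates, so pooling fails.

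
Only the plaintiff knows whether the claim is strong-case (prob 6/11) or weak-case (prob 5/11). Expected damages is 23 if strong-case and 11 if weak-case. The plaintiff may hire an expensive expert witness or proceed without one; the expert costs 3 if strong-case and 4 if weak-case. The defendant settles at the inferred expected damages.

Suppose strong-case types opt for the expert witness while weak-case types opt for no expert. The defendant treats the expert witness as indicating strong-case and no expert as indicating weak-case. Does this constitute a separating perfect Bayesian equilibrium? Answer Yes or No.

No

Under these beliefs, the expert witness earns settlement 23 and no expert earns settlement 11.
strong-case: the expert witness nets 23 − 3 = 20; no expert nets 11. strong-case prefers the expert witness.
weak-case: the expert witness nets 23 − 4 = 19; no expert nets 11. weak-case would deviate to the expert witness.
weak-case has a profitable deviation, so the profile is not an equilibrium.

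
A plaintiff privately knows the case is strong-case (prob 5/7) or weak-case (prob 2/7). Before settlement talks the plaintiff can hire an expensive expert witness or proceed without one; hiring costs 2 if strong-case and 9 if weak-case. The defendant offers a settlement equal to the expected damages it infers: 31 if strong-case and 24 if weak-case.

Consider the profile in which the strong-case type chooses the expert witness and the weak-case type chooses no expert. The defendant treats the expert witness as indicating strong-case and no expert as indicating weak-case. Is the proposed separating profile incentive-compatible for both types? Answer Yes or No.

Under these beliefs, the expert witness earns settlement 31 and no expert earns settlement 24.
strong-case: the expert witness nets 31 − 2 = 29; no expert nets 24. strong-case prefers the expert witness.
weak-case: the expert witness nets 31 − 9 = 22; no expert nets 24. weak-case prefers no expert.
Neither type deviates, so the separating profile is an equilibrium.

Yes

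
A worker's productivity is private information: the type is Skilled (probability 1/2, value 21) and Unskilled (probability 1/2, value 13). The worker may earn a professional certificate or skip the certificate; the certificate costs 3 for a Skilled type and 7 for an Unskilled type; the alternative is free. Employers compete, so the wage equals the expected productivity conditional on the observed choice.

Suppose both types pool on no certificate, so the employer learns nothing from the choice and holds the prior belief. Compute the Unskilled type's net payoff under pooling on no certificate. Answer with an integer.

Pooled wage = 1/2·21 + 1/2·13 = 17.
Unskilled pays no cost for no certificate, so net payoff = 17.

17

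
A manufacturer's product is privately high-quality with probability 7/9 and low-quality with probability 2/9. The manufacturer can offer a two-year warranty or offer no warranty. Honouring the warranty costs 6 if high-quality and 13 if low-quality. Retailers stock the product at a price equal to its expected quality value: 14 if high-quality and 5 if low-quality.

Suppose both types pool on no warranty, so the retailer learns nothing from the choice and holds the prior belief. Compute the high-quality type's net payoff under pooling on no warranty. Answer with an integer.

Pooled price = 7/9·14 + 2/9·5 = 12.
high-quality pays no cost for no warranty, so net payoff = 12.

12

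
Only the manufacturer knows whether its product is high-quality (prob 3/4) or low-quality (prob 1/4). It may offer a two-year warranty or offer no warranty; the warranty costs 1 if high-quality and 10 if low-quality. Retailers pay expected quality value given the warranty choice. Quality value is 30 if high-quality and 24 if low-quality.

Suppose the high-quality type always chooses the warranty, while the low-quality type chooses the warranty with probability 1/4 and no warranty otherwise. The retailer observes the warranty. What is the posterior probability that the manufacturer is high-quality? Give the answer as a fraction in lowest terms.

12/13

P(the warranty) = (3/4)·1 + (1/4)·(1/4) = 13/16.
By Bayes' rule, P(high-quality | the warranty) = (3/4) / (13/16) = 12/13.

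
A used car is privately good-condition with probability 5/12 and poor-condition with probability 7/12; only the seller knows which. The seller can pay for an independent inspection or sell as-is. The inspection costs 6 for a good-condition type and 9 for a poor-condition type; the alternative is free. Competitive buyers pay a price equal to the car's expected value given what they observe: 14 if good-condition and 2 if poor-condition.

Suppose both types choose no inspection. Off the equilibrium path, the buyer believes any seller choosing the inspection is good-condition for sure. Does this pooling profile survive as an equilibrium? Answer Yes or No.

On path, the buyer holds the prior and pays 5/12·14 + 7/12·2 = 7. Off path (the inspection), believing good-condition, it pays 14.
good-condition: no inspection nets 7; the inspection nets 14 − 6 = 8. good-condition would deviate.
poor-condition: no inspection nets 7; the inspection nets 14 − 9 = 5. poor-condition stays.
A type deviates, so pooling fails.

No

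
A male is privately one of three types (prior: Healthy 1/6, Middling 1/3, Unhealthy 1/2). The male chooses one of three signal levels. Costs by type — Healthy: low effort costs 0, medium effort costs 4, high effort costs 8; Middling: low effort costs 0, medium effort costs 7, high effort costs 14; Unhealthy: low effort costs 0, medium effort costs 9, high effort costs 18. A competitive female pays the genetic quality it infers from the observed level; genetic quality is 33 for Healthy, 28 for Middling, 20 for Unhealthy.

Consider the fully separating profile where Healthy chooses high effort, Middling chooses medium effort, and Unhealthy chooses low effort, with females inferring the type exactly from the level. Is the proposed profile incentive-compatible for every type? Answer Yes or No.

Yes

Separating mating payoffs: high effort → 33, medium effort → 28, low effort → 20.
Healthy (assigned high effort): low effort: 20 − 0 = 20; medium effort: 28 − 4 = 24; high effort: 33 − 8 = 25. Healthy stays.
Middling (assigned medium effort): low effort: 20 − 0 = 20; medium effort: 28 − 7 = 21; high effort: 33 − 14 = 19. Middling stays.
Unhealthy (assigned low effort): low effort: 20 − 0 = 20; medium effort: 28 − 9 = 19; high effort: 33 − 18 = 15. Unhealthy stays.
Every type prefers its assigned level; separation holds.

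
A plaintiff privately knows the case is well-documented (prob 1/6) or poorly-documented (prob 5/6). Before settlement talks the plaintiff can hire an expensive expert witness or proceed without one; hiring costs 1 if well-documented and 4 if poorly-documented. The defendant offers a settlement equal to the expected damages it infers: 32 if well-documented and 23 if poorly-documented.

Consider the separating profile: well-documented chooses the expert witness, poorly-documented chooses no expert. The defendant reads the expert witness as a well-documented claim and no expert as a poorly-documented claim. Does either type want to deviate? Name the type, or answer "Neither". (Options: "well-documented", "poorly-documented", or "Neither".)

The expert witness pays 32; no expert pays 23.
well-documented: assigned the expert witness, nets 32 − 1 = 31; deviating to no expert nets 23.
poorly-documented: assigned no expert, nets 23; deviating to the expert witness nets 32 − 4 = 28.
The poorly-documented type gains 5 by deviating.

poorly-documented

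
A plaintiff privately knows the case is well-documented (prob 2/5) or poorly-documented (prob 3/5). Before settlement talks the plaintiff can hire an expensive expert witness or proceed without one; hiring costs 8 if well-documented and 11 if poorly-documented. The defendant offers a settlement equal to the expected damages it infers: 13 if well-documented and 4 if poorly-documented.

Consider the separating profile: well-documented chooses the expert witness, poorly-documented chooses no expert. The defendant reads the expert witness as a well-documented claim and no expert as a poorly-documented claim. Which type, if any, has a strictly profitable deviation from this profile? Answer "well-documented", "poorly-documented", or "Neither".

The expert witness pays 13; no expert pays 4.
well-documented: assigned the expert witness, nets 13 − 8 = 5; deviating to no expert nets 4.
poorly-documented: assigned no expert, nets 4; deviating to the expert witness nets 13 − 11 = 2.
Both types strictly prefer their assigned action; no profitable deviation.

Neither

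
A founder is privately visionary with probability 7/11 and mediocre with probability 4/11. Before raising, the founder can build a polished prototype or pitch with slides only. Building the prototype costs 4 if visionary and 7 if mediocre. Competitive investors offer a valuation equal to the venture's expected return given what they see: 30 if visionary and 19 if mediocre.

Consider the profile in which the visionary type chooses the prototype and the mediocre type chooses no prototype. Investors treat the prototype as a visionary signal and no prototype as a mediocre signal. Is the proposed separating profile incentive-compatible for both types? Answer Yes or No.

Under these beliefs, the prototype earns valuation 30 and no prototype earns valuation 19.
visionary: the prototype nets 30 − 4 = 26; no prototype nets 19. visionary prefers the prototype.
mediocre: the prototype nets 30 − 7 = 23; no prototype nets 19. mediocre would deviate to the prototype.
mediocre has a profitable deviation, so the profile is not an equilibrium.

No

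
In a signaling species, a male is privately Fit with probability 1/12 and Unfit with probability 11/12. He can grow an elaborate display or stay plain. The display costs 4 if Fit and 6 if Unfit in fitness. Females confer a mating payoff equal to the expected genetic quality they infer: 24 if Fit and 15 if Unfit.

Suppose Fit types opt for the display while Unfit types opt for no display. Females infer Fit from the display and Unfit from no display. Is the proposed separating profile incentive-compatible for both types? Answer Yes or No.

Under these beliefs, the display earns mating payoff 24 and no display earns mating payoff 15.
Fit: the display nets 24 − 4 = 20; no display nets 15. Fit prefers the display.
Unfit: the display nets 24 − 6 = 18; no display nets 15. Unfit would deviate to the display.
Unfit has a profitable deviation, so the profile is not an equilibrium.

No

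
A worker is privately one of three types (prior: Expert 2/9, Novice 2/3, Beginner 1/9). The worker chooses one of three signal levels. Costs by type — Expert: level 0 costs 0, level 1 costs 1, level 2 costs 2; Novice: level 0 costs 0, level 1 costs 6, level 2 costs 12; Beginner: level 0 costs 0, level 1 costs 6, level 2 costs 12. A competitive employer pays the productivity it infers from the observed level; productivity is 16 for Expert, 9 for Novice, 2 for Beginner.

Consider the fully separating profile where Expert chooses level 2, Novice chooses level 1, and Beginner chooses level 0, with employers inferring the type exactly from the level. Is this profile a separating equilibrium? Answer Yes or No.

No

Separating wages: level 2 → 16, level 1 → 9, level 0 → 2.
Expert (assigned level 2): level 0: 2 − 0 = 2; level 1: 9 − 1 = 8; level 2: 16 − 2 = 14. Expert stays.
Novice (assigned level 1): level 0: 2 − 0 = 2; level 1: 9 − 6 = 3; level 2: 16 − 12 = 4. Novice prefers level 2.
Beginner (assigned level 0): level 0: 2 − 0 = 2; level 1: 9 − 6 = 3; level 2: 16 − 12 = 4. Beginner prefers level 2.
At least one type deviates; the separating profile fails.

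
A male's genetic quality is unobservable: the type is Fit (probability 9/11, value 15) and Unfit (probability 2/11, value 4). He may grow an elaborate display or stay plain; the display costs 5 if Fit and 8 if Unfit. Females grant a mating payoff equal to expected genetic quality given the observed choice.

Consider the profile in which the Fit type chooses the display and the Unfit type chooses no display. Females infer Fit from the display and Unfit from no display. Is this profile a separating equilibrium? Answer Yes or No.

No

Under these beliefs, the display earns mating payoff 15 and no display earns mating payoff 4.
Fit: the display nets 15 − 5 = 10; no display nets 4. Fit prefers the display.
Unfit: the display nets 15 − 8 = 7; no display nets 4. Unfit would deviate to the display.
Unfit has a profitable deviation, so the profile is not an equilibrium.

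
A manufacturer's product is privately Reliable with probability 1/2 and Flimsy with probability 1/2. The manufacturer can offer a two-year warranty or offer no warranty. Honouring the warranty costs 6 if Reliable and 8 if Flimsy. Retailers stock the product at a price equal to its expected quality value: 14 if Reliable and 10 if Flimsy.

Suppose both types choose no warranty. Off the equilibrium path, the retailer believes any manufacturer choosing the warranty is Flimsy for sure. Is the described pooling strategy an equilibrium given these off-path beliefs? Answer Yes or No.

Yes

On path, the retailer holds the prior and pays 1/2·14 + 1/2·10 = 12. Off path (the warranty), believing Flimsy, it pays 10.
Reliable: no warranty nets 12; the warranty nets 10 − 6 = 4. Reliable stays.
Flimsy: no warranty nets 12; the warranty nets 10 − 8 = 2. Flimsy stays.
No type deviates, so pooling is sustained.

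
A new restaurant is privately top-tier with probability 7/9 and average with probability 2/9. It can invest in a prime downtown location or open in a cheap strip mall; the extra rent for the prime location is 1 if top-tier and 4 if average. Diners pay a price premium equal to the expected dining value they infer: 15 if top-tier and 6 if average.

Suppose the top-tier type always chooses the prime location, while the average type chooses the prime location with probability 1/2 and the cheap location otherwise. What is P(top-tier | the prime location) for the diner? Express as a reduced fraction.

7/8

P(the prime location) = (7/9)·1 + (2/9)·(1/2) = 8/9.
By Bayes' rule, P(top-tier | the prime location) = (7/9) / (8/9) = 7/8.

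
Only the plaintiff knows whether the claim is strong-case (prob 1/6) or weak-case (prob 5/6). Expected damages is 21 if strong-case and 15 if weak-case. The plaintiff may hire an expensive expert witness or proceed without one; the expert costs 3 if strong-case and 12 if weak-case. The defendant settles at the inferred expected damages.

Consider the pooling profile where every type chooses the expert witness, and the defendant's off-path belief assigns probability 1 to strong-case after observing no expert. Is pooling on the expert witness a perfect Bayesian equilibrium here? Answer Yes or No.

No

On path, the defendant holds the prior and pays 1/6·21 + 5/6·15 = 16. Off path (no expert), believing strong-case, it pays 21.
strong-case: the expert witness nets 16 − 3 = 13; no expert nets 21. strong-case would deviate.
weak-case: the expert witness nets 16 − 12 = 4; no expert nets 21. weak-case would deviate.
A type deviates, so pooling fails.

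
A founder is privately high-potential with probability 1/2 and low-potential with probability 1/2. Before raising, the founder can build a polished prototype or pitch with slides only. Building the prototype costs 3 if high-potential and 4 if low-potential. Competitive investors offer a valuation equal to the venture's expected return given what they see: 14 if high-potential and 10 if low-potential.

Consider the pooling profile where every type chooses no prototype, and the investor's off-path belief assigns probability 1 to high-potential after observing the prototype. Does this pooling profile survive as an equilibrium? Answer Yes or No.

On path, the investor holds the prior and pays 1/2·14 + 1/2·10 = 12. Off path (the prototype), believing high-potential, it pays 14.
high-potential: no prototype nets 12; the prototype nets 14 − 3 = 11. high-potential stays.
low-potential: no prototype nets 12; the prototype nets 14 − 4 = 10. low-potential stays.
No type deviates, so pooling is sustained.

Yes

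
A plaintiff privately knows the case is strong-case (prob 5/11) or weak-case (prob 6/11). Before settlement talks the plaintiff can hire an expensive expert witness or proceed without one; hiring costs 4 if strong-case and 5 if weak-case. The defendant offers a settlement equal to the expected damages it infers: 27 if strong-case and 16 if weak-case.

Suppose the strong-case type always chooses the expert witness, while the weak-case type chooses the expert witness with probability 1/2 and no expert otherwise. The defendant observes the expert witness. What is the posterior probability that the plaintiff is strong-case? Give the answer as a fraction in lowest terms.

5/8

P(the expert witness) = (5/11)·1 + (6/11)·(1/2) = 8/11.
By Bayes' rule, P(strong-case | the expert witness) = (5/11) / (8/11) = 5/8.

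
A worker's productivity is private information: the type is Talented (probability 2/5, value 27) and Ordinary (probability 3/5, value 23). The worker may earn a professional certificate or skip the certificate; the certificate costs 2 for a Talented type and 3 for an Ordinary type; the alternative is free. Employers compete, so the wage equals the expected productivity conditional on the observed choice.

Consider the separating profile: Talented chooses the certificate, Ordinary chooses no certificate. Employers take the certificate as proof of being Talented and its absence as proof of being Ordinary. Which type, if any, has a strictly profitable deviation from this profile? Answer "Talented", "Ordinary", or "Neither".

The certificate pays 27; no certificate pays 23.
Talented: assigned the certificate, nets 27 − 2 = 25; deviating to no certificate nets 23.
Ordinary: assigned no certificate, nets 23; deviating to the certificate nets 27 − 3 = 24.
The Ordinary type gains 1 by deviating.

Ordinary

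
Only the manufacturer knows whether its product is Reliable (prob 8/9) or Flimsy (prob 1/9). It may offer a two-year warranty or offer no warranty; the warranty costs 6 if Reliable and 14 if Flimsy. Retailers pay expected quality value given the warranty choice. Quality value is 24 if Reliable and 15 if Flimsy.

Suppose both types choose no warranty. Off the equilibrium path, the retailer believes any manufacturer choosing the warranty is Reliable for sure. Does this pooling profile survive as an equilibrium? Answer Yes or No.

Yes

On path, the retailer holds the prior and pays 8/9·24 + 1/9·15 = 23. Off path (the warranty), believing Reliable, it pays 24.
Reliable: no warranty nets 23; the warranty nets 24 − 6 = 18. Reliable stays.
Flimsy: no warranty nets 23; the warranty nets 24 − 14 = 10. Flimsy stays.
No type deviates, so pooling is sustained.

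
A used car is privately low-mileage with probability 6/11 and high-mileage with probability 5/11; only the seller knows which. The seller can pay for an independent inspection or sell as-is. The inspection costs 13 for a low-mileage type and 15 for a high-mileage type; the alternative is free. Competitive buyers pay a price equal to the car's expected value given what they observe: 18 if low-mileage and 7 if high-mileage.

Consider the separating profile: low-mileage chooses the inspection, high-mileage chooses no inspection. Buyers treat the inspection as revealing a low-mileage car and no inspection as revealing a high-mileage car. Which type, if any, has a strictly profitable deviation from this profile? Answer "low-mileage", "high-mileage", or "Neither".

low-mileage

The inspection pays 18; no inspection pays 7.
low-mileage: assigned the inspection, nets 18 − 13 = 5; deviating to no inspection nets 7.
high-mileage: assigned no inspection, nets 7; deviating to the inspection nets 18 − 15 = 3.
The low-mileage type gains 2 by deviating.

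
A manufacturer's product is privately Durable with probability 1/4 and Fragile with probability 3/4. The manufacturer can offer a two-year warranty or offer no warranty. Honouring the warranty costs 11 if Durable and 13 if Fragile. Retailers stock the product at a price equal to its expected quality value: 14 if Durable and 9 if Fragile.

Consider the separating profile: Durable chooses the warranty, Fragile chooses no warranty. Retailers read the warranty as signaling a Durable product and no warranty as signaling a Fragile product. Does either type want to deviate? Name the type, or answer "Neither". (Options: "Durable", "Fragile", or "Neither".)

Durable

The warranty pays 14; no warranty pays 9.
Durable: assigned the warranty, nets 14 − 11 = 3; deviating to no warranty nets 9.
Fragile: assigned no warranty, nets 9; deviating to the warranty nets 14 − 13 = 1.
The Durable type gains 6 by deviating.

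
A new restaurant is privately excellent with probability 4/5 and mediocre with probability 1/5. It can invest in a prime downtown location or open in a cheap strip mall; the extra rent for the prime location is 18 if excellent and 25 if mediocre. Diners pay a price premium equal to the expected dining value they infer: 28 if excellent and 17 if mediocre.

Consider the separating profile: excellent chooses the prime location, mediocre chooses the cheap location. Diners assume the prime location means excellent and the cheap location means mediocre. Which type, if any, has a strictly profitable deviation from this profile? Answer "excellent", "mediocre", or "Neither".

excellent

The prime location pays 28; the cheap location pays 17.
excellent: assigned the prime location, nets 28 − 18 = 10; deviating to the cheap location nets 17.
mediocre: assigned the cheap location, nets 17; deviating to the prime location nets 28 − 25 = 3.
The excellent type gains 7 by deviating.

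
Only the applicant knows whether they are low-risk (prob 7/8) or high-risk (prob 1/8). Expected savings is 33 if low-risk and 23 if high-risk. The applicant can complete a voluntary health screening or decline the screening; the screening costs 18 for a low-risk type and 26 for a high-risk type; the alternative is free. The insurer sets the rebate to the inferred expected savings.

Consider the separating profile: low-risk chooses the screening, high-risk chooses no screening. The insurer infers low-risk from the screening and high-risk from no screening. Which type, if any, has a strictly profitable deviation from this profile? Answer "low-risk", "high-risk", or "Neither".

low-risk

The screening pays 33; no screening pays 23.
low-risk: assigned the screening, nets 33 − 18 = 15; deviating to no screening nets 23.
high-risk: assigned no screening, nets 23; deviating to the screening nets 33 − 26 = 7.
The low-risk type gains 8 by deviating.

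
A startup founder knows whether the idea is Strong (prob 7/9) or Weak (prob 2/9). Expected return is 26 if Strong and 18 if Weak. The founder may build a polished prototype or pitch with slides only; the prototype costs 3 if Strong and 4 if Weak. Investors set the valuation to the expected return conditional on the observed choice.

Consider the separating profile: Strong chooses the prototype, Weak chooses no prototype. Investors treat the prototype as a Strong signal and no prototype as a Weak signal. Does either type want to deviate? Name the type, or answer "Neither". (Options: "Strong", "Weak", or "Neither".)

Weak

The prototype pays 26; no prototype pays 18.
Strong: assigned the prototype, nets 26 − 3 = 23; deviating to no prototype nets 18.
Weak: assigned no prototype, nets 18; deviating to the prototype nets 26 − 4 = 22.
The Weak type gains 4 by deviating.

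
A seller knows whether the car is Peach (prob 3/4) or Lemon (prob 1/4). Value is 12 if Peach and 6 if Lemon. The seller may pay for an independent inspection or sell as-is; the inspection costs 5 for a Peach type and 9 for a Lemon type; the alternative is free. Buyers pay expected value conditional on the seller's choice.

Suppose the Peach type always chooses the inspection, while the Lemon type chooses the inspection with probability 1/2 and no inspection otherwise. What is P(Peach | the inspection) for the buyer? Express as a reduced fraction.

6/7

P(the inspection) = (3/4)·1 + (1/4)·(1/2) = 7/8.
By Bayes' rule, P(Peach | the inspection) = (3/4) / (7/8) = 6/7.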